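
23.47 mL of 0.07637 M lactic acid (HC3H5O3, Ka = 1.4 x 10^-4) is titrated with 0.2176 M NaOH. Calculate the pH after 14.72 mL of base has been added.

n(acid) = 0.07637 x 0.02347 = 0.001792 mol; n(NaOH) added = 0.2176 x 0.01472 = 0.003203 mol.
Base is in excess by 0.003203 - 0.001792 = 0.001411 mol in a total volume of 0.03819 L.
[OH^-] = 0.001411/0.03819 = 0.03694 M, so pOH = 1.43 and pH = 14.00 - 1.43 = 12.57.

12.57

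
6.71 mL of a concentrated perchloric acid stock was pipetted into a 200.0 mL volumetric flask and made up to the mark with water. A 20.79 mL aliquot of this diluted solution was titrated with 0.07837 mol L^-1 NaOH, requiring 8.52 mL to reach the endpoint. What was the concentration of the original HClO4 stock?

0.957 M

n(NaOH) = 0.07837 x 0.008520 = 0.0006677 mol.
n(HClO4) in the aliquot = 0.0006677 mol.
[diluted HClO4] = 0.0006677 / 0.02079 = 0.03212 M.
Dilution factor = 200.0/6.710 = 29.81, so [stock] = 0.03212 x 29.81 = 0.957 M.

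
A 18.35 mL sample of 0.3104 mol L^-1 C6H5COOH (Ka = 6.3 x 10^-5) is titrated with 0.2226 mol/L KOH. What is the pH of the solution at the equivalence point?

n(C6H5COOH) = 0.3104 x 0.01835 = 0.005696 mol; V(KOH) at equivalence = 0.005696/0.2226 = 0.02559 L.
At equivalence all the acid is converted to C6H5COO-; total volume = 0.01835 + 0.02559 = 0.04394 L, so [C6H5COO-] = 0.005696/0.04394 = 0.1296 M.
Kb = Kw/Ka = 1.0e-14 / 6.3 x 10^-5 = 1.59e-10.
[OH^-] = sqrt(Kb x [C6H5COO-]) = sqrt(1.59e-10 x 0.1296) = 4.54e-6 M.
pOH = 5.34, so pH = 14.00 - 5.34 = 8.66.

8.66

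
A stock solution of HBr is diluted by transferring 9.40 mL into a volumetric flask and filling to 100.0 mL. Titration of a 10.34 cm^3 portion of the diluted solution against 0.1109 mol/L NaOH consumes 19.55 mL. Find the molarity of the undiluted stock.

n(NaOH) = 0.1109 x 0.01955 = 0.002168 mol.
n(HBr) in the aliquot = 0.002168 mol.
[diluted HBr] = 0.002168 / 0.01034 = 0.2097 M.
Dilution factor = 100.0/9.400 = 10.64, so [stock] = 0.2097 x 10.64 = 2.23 M.

2.23 M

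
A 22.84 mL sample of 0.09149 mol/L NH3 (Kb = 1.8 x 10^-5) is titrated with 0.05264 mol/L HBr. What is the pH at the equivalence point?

n(NH3) = 0.09149 x 0.02284 = 0.002090 mol; V(HBr) at equivalence = 0.002090/0.05264 = 0.03970 L.
At equivalence the base is fully converted to NH4+; total volume = 0.06254 L, so [NH4+] = 0.002090/0.06254 = 0.03341 M.
Ka(NH4+) = Kw/Kb = 1.0e-14 / 1.8 x 10^-5 = 5.56e-10.
[H^+] = sqrt(Ka x [NH4+]) = sqrt(5.56e-10 x 0.03341) = 4.31e-6 M.
pH = -log(4.31e-6) = 5.37.

5.37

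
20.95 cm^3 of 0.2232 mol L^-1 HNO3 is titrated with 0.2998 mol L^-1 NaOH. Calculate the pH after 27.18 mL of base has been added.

12.86

n(acid) = 0.2232 x 0.02095 = 0.004676 mol; n(NaOH) added = 0.2998 x 0.02718 = 0.008149 mol.
Base is in excess by 0.008149 - 0.004676 = 0.003473 mol in a total volume of 0.04813 L.
[OH^-] = 0.003473/0.04813 = 0.07215 M, so pOH = 1.14 and pH = 14.00 - 1.14 = 12.86.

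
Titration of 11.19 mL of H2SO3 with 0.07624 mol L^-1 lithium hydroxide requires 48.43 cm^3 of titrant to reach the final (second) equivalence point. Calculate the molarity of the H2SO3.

n(LiOH) = 0.07624 x 0.04843 = 0.003692 mol.
At the final (second) equivalence point, 2 mol OH^- react per mol H2SO3, so n(H2SO3) = 0.003692 / 2 = 0.001846 mol.
[H2SO3] = 0.001846 / 0.01119 L = 0.165 M.

0.165 M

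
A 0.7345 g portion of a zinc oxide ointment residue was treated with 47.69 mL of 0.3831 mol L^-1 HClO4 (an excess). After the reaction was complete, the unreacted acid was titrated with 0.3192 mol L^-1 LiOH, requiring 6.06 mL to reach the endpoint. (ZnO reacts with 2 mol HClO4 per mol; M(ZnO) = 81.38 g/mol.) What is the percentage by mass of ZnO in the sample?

90.5%

Total n(HClO4) added = 0.3831 x 0.04769 = 0.01827 mol.
n(LiOH) used = 0.3192 x 0.006060 = 0.001934 mol, which equals the excess n(HClO4).
So n(HClO4) consumed by the sample = 0.01827 - 0.001934 = 0.01634 mol.
n(ZnO) = 0.01634 / 2 = 0.008168 mol.
mass ZnO = 0.008168 x 81.38 = 0.6647 g, so %ZnO = 0.6647/0.7345 x 100 = 90.5%.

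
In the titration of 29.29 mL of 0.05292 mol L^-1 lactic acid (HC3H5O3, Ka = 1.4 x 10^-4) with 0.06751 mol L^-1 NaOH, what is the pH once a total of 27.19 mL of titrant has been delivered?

n(acid) = 0.05292 x 0.02929 = 0.001550 mol; n(NaOH) added = 0.06751 x 0.02719 = 0.001836 mol.
Base is in excess by 0.001836 - 0.001550 = 0.0002856 mol in a total volume of 0.05648 L.
[OH^-] = 0.0002856/0.05648 = 0.005056 M, so pOH = 2.30 and pH = 14.00 - 2.30 = 11.70.

11.70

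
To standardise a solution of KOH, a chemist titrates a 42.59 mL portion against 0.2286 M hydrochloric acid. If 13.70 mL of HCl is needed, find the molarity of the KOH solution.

0.0735 M

n(HCl) delivered = 0.2286 x 0.01370 = 0.003132 mol.
For a 1:1 reaction, n(KOH) = 0.003132 mol.
[KOH] = 0.003132 mol / 0.04259 L = 0.0735 M.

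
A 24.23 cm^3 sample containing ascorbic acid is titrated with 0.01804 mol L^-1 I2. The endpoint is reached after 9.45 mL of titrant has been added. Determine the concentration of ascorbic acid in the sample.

0.00704 M

n(I2) = 0.01804 x 0.009450 = 0.0001705 mol.
From the balanced equation, 1 mol I2 reacts with 1 mol ascorbic acid, so n(ascorbic acid) = 0.0001705 x 1/1 = 0.0001705 mol.
[ascorbic acid] = 0.0001705 / 0.02423 L = 0.00704 M.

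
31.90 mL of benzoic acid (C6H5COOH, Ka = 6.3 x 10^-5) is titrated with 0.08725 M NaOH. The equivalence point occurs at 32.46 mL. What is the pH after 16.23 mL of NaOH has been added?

4.20

16.23 mL is exactly half the equivalence volume (32.46/2), i.e. the half-equivalence point.
There, n(HA) = n(A^-), so pH = pKa = -log(6.3 x 10^-5) = 4.20.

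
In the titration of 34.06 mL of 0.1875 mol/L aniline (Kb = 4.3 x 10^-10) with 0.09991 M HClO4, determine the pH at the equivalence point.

2.91

n(C6H5NH2) = 0.1875 x 0.03406 = 0.006386 mol; V(HClO4) at equivalence = 0.006386/0.09991 = 0.06392 L.
At equivalence the base is fully converted to C6H5NH3+; total volume = 0.09798 L, so [C6H5NH3+] = 0.006386/0.09798 = 0.06518 M.
Ka(C6H5NH3+) = Kw/Kb = 1.0e-14 / 4.3 x 10^-10 = 2.33e-5.
[H^+] = sqrt(Ka x [C6H5NH3+]) = sqrt(2.33e-5 x 0.06518) = 0.00123 M.
pH = -log(0.00123) = 2.91.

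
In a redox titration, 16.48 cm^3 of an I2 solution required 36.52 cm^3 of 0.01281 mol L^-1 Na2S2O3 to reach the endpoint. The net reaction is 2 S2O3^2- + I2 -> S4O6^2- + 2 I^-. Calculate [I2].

0.0142 M

n(Na2S2O3) = 0.01281 x 0.03652 = 0.0004678 mol.
From the balanced equation, 2 mol Na2S2O3 reacts with 1 mol I2, so n(I2) = 0.0004678 x 1/2 = 0.0002339 mol.
[I2] = 0.0002339 / 0.01648 L = 0.0142 M.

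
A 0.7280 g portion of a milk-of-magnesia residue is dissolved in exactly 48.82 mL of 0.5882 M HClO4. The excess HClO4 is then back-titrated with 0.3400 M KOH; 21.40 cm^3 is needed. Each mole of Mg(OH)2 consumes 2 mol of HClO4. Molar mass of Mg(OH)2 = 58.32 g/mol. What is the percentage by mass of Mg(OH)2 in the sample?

Total n(HClO4) added = 0.5882 x 0.04882 = 0.02872 mol.
n(KOH) used = 0.3400 x 0.02140 = 0.007276 mol, which equals the excess n(HClO4).
So n(HClO4) consumed by the sample = 0.02872 - 0.007276 = 0.02144 mol.
n(Mg(OH)2) = 0.02144 / 2 = 0.01072 mol.
mass Mg(OH)2 = 0.01072 x 58.32 = 0.6252 g, so %Mg(OH)2 = 0.6252/0.7280 x 100 = 85.9%.

85.9%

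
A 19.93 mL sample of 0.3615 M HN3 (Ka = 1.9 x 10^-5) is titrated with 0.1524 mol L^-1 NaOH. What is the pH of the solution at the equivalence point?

8.88

n(HN3) = 0.3615 x 0.01993 = 0.007205 mol; V(NaOH) at equivalence = 0.007205/0.1524 = 0.04727 L.
At equivalence all the acid is converted to N3-; total volume = 0.01993 + 0.04727 = 0.06720 L, so [N3-] = 0.007205/0.06720 = 0.1072 M.
Kb = Kw/Ka = 1.0e-14 / 1.9 x 10^-5 = 5.26e-10.
[OH^-] = sqrt(Kb x [N3-]) = sqrt(5.26e-10 x 0.1072) = 7.51e-6 M.
pOH = 5.12, so pH = 14.00 - 5.12 = 8.88.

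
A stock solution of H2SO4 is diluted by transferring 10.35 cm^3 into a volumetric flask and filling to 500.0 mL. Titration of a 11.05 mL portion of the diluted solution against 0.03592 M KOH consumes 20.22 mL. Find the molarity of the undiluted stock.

n(KOH) = 0.03592 x 0.02022 = 0.0007263 mol.
n(H2SO4) in the aliquot = 0.0007263 x 1/2 = 0.0003632 mol.
[diluted H2SO4] = 0.0003632 / 0.01105 = 0.03286 M.
Dilution factor = 500.0/10.35 = 48.31, so [stock] = 0.03286 x 48.31 = 1.59 M.

1.59 M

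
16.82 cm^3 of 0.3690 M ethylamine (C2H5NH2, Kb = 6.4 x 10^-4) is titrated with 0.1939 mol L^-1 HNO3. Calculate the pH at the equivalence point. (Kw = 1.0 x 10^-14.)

n(C2H5NH2) = 0.3690 x 0.01682 = 0.006207 mol; V(HNO3) at equivalence = 0.006207/0.1939 = 0.03201 L.
At equivalence the base is fully converted to C2H5NH3+; total volume = 0.04883 L, so [C2H5NH3+] = 0.006207/0.04883 = 0.1271 M.
Ka(C2H5NH3+) = Kw/Kb = 1.0e-14 / 6.4 x 10^-4 = 1.56e-11.
[H^+] = sqrt(Ka x [C2H5NH3+]) = sqrt(1.56e-11 x 0.1271) = 1.41e-6 M.
pH = -log(1.41e-6) = 5.85.

5.85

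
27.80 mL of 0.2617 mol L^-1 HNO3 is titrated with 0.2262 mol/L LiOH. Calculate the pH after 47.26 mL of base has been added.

12.66

n(acid) = 0.2617 x 0.02780 = 0.007275 mol; n(LiOH) added = 0.2262 x 0.04726 = 0.01069 mol.
Base is in excess by 0.01069 - 0.007275 = 0.003415 mol in a total volume of 0.07506 L.
[OH^-] = 0.003415/0.07506 = 0.04550 M, so pOH = 1.34 and pH = 14.00 - 1.34 = 12.66.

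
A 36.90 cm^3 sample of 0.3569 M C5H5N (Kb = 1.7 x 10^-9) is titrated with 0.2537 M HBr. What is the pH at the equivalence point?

n(C5H5N) = 0.3569 x 0.03690 = 0.01317 mol; V(HBr) at equivalence = 0.01317/0.2537 = 0.05191 L.
At equivalence the base is fully converted to C5H5NH+; total volume = 0.08881 L, so [C5H5NH+] = 0.01317/0.08881 = 0.1483 M.
Ka(C5H5NH+) = Kw/Kb = 1.0e-14 / 1.7 x 10^-9 = 5.88e-6.
[H^+] = sqrt(Ka x [C5H5NH+]) = sqrt(5.88e-6 x 0.1483) = 0.000934 M.
pH = -log(0.000934) = 3.03.

3.03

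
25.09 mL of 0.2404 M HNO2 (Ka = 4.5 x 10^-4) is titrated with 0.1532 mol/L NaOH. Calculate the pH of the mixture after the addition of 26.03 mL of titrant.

3.64

Initial n(HNO2) = 0.2404 x 0.02509 = 0.006032 mol.
n(NaOH) added = 0.1532 x 0.02603 = 0.003988 mol, converting that many moles of HNO2 to NO2-.
Remaining n(HNO2) = 0.002044 mol; n(NO2-) = 0.003988 mol.
By Henderson-Hasselbalch, pH = pKa + log([A^-]/[HA]) = 3.35 + log(0.003988/0.002044) = 3.35 + (+0.29) = 3.64.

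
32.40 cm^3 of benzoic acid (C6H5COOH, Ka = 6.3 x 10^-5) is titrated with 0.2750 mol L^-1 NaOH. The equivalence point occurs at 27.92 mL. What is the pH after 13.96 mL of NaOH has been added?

4.20

13.96 mL is exactly half the equivalence volume (27.92/2), i.e. the half-equivalence point.
There, n(HA) = n(A^-), so pH = pKa = -log(6.3 x 10^-5) = 4.20.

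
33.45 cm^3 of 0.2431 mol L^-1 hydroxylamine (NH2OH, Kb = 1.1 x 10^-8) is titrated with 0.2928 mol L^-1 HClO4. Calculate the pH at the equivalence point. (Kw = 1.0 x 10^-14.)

n(NH2OH) = 0.2431 x 0.03345 = 0.008132 mol; V(HClO4) at equivalence = 0.008132/0.2928 = 0.02777 L.
At equivalence the base is fully converted to NH3OH+; total volume = 0.06122 L, so [NH3OH+] = 0.008132/0.06122 = 0.1328 M.
Ka(NH3OH+) = Kw/Kb = 1.0e-14 / 1.1 x 10^-8 = 9.09e-7.
[H^+] = sqrt(Ka x [NH3OH+]) = sqrt(9.09e-7 x 0.1328) = 0.000347 M.
pH = -log(0.000347) = 3.46.

3.46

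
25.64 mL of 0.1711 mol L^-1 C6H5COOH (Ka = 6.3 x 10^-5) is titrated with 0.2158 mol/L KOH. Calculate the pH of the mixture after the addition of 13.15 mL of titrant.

Initial n(C6H5COOH) = 0.1711 x 0.02564 = 0.004387 mol.
n(KOH) added = 0.2158 x 0.01315 = 0.002838 mol, converting that many moles of C6H5COOH to C6H5COO-.
Remaining n(C6H5COOH) = 0.001549 mol; n(C6H5COO-) = 0.002838 mol.
By Henderson-Hasselbalch, pH = pKa + log([A^-]/[HA]) = 4.20 + log(0.002838/0.001549) = 4.20 + (+0.26) = 4.46.

4.46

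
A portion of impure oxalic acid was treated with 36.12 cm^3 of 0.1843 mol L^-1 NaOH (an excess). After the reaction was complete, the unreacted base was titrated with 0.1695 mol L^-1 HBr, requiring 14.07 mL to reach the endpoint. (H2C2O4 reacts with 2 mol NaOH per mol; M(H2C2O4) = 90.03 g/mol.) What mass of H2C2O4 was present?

0.192 g

Total n(NaOH) added = 0.1843 x 0.03612 = 0.006657 mol.
n(HBr) used = 0.1695 x 0.01407 = 0.002385 mol, which equals the excess n(NaOH).
So n(NaOH) consumed by the sample = 0.006657 - 0.002385 = 0.004272 mol.
n(H2C2O4) = 0.004272 / 2 = 0.002136 mol.
mass = 0.002136 mol x 90.03 g/mol = 0.192 g.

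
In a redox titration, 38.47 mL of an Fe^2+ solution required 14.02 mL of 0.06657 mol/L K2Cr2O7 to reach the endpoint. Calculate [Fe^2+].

n(K2Cr2O7) = 0.06657 x 0.01402 = 0.0009333 mol.
From the balanced equation, 1 mol K2Cr2O7 reacts with 6 mol Fe^2+, so n(Fe^2+) = 0.0009333 x 6/1 = 0.005600 mol.
[Fe^2+] = 0.005600 / 0.03847 L = 0.146 M.

0.146 M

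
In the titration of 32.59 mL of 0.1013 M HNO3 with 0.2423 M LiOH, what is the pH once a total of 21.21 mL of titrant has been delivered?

12.53

n(acid) = 0.1013 x 0.03259 = 0.003301 mol; n(LiOH) added = 0.2423 x 0.02121 = 0.005139 mol.
Base is in excess by 0.005139 - 0.003301 = 0.001838 mol in a total volume of 0.05380 L.
[OH^-] = 0.001838/0.05380 = 0.03416 M, so pOH = 1.47 and pH = 14.00 - 1.47 = 12.53.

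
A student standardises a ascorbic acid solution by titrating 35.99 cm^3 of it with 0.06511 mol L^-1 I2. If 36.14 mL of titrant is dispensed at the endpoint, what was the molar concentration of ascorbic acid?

n(I2) = 0.06511 x 0.03614 = 0.002353 mol.
From the balanced equation, 1 mol I2 reacts with 1 mol ascorbic acid, so n(ascorbic acid) = 0.002353 x 1/1 = 0.002353 mol.
[ascorbic acid] = 0.002353 / 0.03599 L = 0.0654 M.

0.0654 M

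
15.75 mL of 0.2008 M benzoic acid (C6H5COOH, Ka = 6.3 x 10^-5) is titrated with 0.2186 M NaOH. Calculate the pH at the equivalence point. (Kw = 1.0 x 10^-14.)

n(C6H5COOH) = 0.2008 x 0.01575 = 0.003163 mol; V(NaOH) at equivalence = 0.003163/0.2186 = 0.01447 L.
At equivalence all the acid is converted to C6H5COO-; total volume = 0.01575 + 0.01447 = 0.03022 L, so [C6H5COO-] = 0.003163/0.03022 = 0.1047 M.
Kb = Kw/Ka = 1.0e-14 / 6.3 x 10^-5 = 1.59e-10.
[OH^-] = sqrt(Kb x [C6H5COO-]) = sqrt(1.59e-10 x 0.1047) = 4.08e-6 M.
pOH = 5.39, so pH = 14.00 - 5.39 = 8.61.

8.61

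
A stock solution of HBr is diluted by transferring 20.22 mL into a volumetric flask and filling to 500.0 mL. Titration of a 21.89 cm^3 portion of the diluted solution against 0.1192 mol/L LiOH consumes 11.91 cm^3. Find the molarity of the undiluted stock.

n(LiOH) = 0.1192 x 0.01191 = 0.001420 mol.
n(HBr) in the aliquot = 0.001420 mol.
[diluted HBr] = 0.001420 / 0.02189 = 0.06485 M.
Dilution factor = 500.0/20.22 = 24.73, so [stock] = 0.06485 x 24.73 = 1.60 M.

1.60 M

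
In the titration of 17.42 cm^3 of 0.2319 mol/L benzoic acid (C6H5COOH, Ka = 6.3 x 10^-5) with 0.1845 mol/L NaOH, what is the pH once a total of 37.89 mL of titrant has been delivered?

12.73

n(acid) = 0.2319 x 0.01742 = 0.004040 mol; n(NaOH) added = 0.1845 x 0.03789 = 0.006991 mol.
Base is in excess by 0.006991 - 0.004040 = 0.002951 mol in a total volume of 0.05531 L.
[OH^-] = 0.002951/0.05531 = 0.05335 M, so pOH = 1.27 and pH = 14.00 - 1.27 = 12.73.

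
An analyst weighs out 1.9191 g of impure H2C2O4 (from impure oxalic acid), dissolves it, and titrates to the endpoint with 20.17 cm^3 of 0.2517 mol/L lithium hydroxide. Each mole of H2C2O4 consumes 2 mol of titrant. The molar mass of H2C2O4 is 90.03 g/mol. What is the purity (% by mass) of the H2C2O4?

n(LiOH) = 0.2517 x 0.02017 = 0.005077 mol.
n(H2C2O4) = 0.005077 / 2 = 0.002538 mol.
mass of H2C2O4 = 0.002538 x 90.03 = 0.2285 g.
% purity = 0.2285 / 1.9191 x 100 = 11.9%.

11.9%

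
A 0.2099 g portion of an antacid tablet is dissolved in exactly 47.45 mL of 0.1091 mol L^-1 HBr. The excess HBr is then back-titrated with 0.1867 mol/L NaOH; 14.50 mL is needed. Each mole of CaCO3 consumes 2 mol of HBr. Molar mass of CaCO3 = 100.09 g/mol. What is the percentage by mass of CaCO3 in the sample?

58.9%

Total n(HBr) added = 0.1091 x 0.04745 = 0.005177 mol.
n(NaOH) used = 0.1867 x 0.01450 = 0.002707 mol, which equals the excess n(HBr).
So n(HBr) consumed by the sample = 0.005177 - 0.002707 = 0.002470 mol.
n(CaCO3) = 0.002470 / 2 = 0.001235 mol.
mass CaCO3 = 0.001235 x 100.09 = 0.1236 g, so %CaCO3 = 0.1236/0.2099 x 100 = 58.9%.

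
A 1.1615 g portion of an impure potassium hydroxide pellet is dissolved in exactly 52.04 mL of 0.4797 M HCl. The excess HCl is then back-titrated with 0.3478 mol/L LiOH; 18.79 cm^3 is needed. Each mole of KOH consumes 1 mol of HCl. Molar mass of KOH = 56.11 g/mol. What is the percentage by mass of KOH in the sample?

89.0%

Total n(HCl) added = 0.4797 x 0.05204 = 0.02496 mol.
n(LiOH) used = 0.3478 x 0.01879 = 0.006535 mol, which equals the excess n(HCl).
So n(HCl) consumed by the sample = 0.02496 - 0.006535 = 0.01843 mol.
n(KOH) = 0.01843 / 1 = 0.01843 mol.
mass KOH = 0.01843 x 56.11 = 1.034 g, so %KOH = 1.034/1.1615 x 100 = 89.0%.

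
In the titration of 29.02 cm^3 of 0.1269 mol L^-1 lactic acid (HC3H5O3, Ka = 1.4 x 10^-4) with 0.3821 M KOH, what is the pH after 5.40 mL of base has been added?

3.96

Initial n(HC3H5O3) = 0.1269 x 0.02902 = 0.003683 mol.
n(KOH) added = 0.3821 x 0.005400 = 0.002063 mol, converting that many moles of HC3H5O3 to C3H5O3-.
Remaining n(HC3H5O3) = 0.001619 mol; n(C3H5O3-) = 0.002063 mol.
By Henderson-Hasselbalch, pH = pKa + log([A^-]/[HA]) = 3.85 + log(0.002063/0.001619) = 3.85 + (+0.11) = 3.96.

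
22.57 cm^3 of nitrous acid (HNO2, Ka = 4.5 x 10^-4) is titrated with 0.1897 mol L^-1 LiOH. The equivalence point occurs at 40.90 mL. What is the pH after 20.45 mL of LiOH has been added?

3.35

20.45 mL is exactly half the equivalence volume (40.90/2), i.e. the half-equivalence point.
There, n(HA) = n(A^-), so pH = pKa = -log(4.5 x 10^-4) = 3.35.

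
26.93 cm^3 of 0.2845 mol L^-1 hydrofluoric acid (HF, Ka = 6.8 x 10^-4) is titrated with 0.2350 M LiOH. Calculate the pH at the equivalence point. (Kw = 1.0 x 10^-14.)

8.14

n(HF) = 0.2845 x 0.02693 = 0.007662 mol; V(LiOH) at equivalence = 0.007662/0.2350 = 0.03260 L.
At equivalence all the acid is converted to F-; total volume = 0.02693 + 0.03260 = 0.05953 L, so [F-] = 0.007662/0.05953 = 0.1287 M.
Kb = Kw/Ka = 1.0e-14 / 6.8 x 10^-4 = 1.47e-11.
[OH^-] = sqrt(Kb x [F-]) = sqrt(1.47e-11 x 0.1287) = 1.38e-6 M.
pOH = 5.86, so pH = 14.00 - 5.86 = 8.14.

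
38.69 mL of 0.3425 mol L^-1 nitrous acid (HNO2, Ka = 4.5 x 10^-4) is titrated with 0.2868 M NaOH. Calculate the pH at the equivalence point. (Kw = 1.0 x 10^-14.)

n(HNO2) = 0.3425 x 0.03869 = 0.01325 mol; V(NaOH) at equivalence = 0.01325/0.2868 = 0.04620 L.
At equivalence all the acid is converted to NO2-; total volume = 0.03869 + 0.04620 = 0.08489 L, so [NO2-] = 0.01325/0.08489 = 0.1561 M.
Kb = Kw/Ka = 1.0e-14 / 4.5 x 10^-4 = 2.22e-11.
[OH^-] = sqrt(Kb x [NO2-]) = sqrt(2.22e-11 x 0.1561) = 1.86e-6 M.
pOH = 5.73, so pH = 14.00 - 5.73 = 8.27.

8.27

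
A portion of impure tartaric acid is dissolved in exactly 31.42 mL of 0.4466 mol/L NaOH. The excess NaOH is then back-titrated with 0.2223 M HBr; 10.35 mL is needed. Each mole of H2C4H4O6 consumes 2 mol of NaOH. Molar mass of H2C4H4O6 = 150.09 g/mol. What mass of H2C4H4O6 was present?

0.880 g

Total n(NaOH) added = 0.4466 x 0.03142 = 0.01403 mol.
n(HBr) used = 0.2223 x 0.01035 = 0.002301 mol, which equals the excess n(NaOH).
So n(NaOH) consumed by the sample = 0.01403 - 0.002301 = 0.01173 mol.
n(H2C4H4O6) = 0.01173 / 2 = 0.005866 mol.
mass = 0.005866 mol x 150.09 g/mol = 0.880 g.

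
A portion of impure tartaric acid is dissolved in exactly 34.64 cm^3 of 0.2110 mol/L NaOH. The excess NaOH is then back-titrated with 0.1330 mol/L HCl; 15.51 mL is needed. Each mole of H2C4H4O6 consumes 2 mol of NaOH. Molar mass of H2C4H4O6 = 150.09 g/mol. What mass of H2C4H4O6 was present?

Total n(NaOH) added = 0.2110 x 0.03464 = 0.007309 mol.
n(HCl) used = 0.1330 x 0.01551 = 0.002063 mol, which equals the excess n(NaOH).
So n(NaOH) consumed by the sample = 0.007309 - 0.002063 = 0.005246 mol.
n(H2C4H4O6) = 0.005246 / 2 = 0.002623 mol.
mass = 0.002623 mol x 150.09 g/mol = 0.394 g.

0.394 g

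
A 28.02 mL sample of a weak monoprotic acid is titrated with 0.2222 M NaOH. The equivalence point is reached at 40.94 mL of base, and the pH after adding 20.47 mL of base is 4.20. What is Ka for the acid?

20.47 mL is half of the equivalence volume, so this is the half-equivalence point where [HA] = [A^-].
At half-equivalence pH = pKa, so pKa = 4.20.
Ka = 10^(-4.20) = 6.3 x 10^-5.

6.3 x 10^-5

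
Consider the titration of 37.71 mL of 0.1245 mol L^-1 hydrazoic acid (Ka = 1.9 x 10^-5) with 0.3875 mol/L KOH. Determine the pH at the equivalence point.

n(HN3) = 0.1245 x 0.03771 = 0.004695 mol; V(KOH) at equivalence = 0.004695/0.3875 = 0.01212 L.
At equivalence all the acid is converted to N3-; total volume = 0.03771 + 0.01212 = 0.04983 L, so [N3-] = 0.004695/0.04983 = 0.09423 M.
Kb = Kw/Ka = 1.0e-14 / 1.9 x 10^-5 = 5.26e-10.
[OH^-] = sqrt(Kb x [N3-]) = sqrt(5.26e-10 x 0.09423) = 7.04e-6 M.
pOH = 5.15, so pH = 14.00 - 5.15 = 8.85.

8.85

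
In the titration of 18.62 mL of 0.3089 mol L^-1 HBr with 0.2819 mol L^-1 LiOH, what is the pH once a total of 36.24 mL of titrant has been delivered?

n(acid) = 0.3089 x 0.01862 = 0.005752 mol; n(LiOH) added = 0.2819 x 0.03624 = 0.01022 mol.
Base is in excess by 0.01022 - 0.005752 = 0.004464 mol in a total volume of 0.05486 L.
[OH^-] = 0.004464/0.05486 = 0.08138 M, so pOH = 1.09 and pH = 14.00 - 1.09 = 12.91.

12.91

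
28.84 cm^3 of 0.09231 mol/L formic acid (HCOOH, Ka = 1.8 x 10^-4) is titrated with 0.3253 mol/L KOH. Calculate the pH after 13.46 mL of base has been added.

12.61

n(acid) = 0.09231 x 0.02884 = 0.002662 mol; n(KOH) added = 0.3253 x 0.01346 = 0.004379 mol.
Base is in excess by 0.004379 - 0.002662 = 0.001716 mol in a total volume of 0.04230 L.
[OH^-] = 0.001716/0.04230 = 0.04057 M, so pOH = 1.39 and pH = 14.00 - 1.39 = 12.61.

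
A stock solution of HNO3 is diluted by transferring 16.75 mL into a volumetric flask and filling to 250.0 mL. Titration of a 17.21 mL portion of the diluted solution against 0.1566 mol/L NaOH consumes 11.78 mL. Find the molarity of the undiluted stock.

1.60 M

n(NaOH) = 0.1566 x 0.01178 = 0.001845 mol.
n(HNO3) in the aliquot = 0.001845 mol.
[diluted HNO3] = 0.001845 / 0.01721 = 0.1072 M.
Dilution factor = 250.0/16.75 = 14.93, so [stock] = 0.1072 x 14.93 = 1.60 M.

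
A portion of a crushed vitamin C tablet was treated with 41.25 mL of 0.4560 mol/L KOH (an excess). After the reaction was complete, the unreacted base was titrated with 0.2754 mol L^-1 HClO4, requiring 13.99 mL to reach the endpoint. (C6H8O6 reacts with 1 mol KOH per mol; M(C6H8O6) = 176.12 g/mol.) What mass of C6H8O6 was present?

Total n(KOH) added = 0.4560 x 0.04125 = 0.01881 mol.
n(HClO4) used = 0.2754 x 0.01399 = 0.003853 mol, which equals the excess n(KOH).
So n(KOH) consumed by the sample = 0.01881 - 0.003853 = 0.01496 mol.
n(C6H8O6) = 0.01496 / 1 = 0.01496 mol.
mass = 0.01496 mol x 176.12 g/mol = 2.63 g.

2.63 g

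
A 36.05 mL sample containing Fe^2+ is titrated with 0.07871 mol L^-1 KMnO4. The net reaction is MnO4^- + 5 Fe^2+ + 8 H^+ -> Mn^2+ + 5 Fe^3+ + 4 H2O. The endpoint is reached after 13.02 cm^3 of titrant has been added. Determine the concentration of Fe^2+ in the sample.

0.142 M

n(KMnO4) = 0.07871 x 0.01302 = 0.001025 mol.
From the balanced equation, 1 mol KMnO4 reacts with 5 mol Fe^2+, so n(Fe^2+) = 0.001025 x 5/1 = 0.005124 mol.
[Fe^2+] = 0.005124 / 0.03605 L = 0.142 M.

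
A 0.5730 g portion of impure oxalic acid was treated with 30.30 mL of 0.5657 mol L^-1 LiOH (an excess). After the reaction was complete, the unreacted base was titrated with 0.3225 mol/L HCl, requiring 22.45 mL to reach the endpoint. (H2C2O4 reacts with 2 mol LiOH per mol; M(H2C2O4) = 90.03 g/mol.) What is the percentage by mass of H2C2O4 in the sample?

77.8%

Total n(LiOH) added = 0.5657 x 0.03030 = 0.01714 mol.
n(HCl) used = 0.3225 x 0.02245 = 0.007240 mol, which equals the excess n(LiOH).
So n(LiOH) consumed by the sample = 0.01714 - 0.007240 = 0.009901 mol.
n(H2C2O4) = 0.009901 / 2 = 0.004950 mol.
mass H2C2O4 = 0.004950 x 90.03 = 0.4457 g, so %H2C2O4 = 0.4457/0.5730 x 100 = 77.8%.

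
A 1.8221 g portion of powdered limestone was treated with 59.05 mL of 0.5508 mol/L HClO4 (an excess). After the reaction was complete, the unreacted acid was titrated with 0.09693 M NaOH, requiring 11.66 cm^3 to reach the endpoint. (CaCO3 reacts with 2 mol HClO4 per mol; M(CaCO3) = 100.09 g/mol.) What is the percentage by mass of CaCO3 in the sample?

86.2%

Total n(HClO4) added = 0.5508 x 0.05905 = 0.03252 mol.
n(NaOH) used = 0.09693 x 0.01166 = 0.001130 mol, which equals the excess n(HClO4).
So n(HClO4) consumed by the sample = 0.03252 - 0.001130 = 0.03139 mol.
n(CaCO3) = 0.03139 / 2 = 0.01570 mol.
mass CaCO3 = 0.01570 x 100.09 = 1.571 g, so %CaCO3 = 1.571/1.8221 x 100 = 86.2%.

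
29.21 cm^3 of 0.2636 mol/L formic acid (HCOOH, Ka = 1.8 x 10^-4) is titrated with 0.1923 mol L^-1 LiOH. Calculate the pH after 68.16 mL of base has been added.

12.74

n(acid) = 0.2636 x 0.02921 = 0.007700 mol; n(LiOH) added = 0.1923 x 0.06816 = 0.01311 mol.
Base is in excess by 0.01311 - 0.007700 = 0.005407 mol in a total volume of 0.09737 L.
[OH^-] = 0.005407/0.09737 = 0.05553 M, so pOH = 1.26 and pH = 14.00 - 1.26 = 12.74.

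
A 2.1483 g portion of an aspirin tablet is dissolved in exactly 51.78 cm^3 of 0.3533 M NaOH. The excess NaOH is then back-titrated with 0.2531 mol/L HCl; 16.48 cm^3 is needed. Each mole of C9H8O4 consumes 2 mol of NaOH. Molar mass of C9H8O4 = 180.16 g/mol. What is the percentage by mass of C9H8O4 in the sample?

Total n(NaOH) added = 0.3533 x 0.05178 = 0.01829 mol.
n(HCl) used = 0.2531 x 0.01648 = 0.004171 mol, which equals the excess n(NaOH).
So n(NaOH) consumed by the sample = 0.01829 - 0.004171 = 0.01412 mol.
n(C9H8O4) = 0.01412 / 2 = 0.007061 mol.
mass C9H8O4 = 0.007061 x 180.16 = 1.272 g, so %C9H8O4 = 1.272/2.1483 x 100 = 59.2%.

59.2%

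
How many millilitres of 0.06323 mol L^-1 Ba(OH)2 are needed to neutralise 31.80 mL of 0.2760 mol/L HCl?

n(HCl) = 0.2760 mol/L x 0.03180 L = 0.008777 mol.
The neutralisation is 2 HCl : 1 Ba(OH)2, so n(Ba(OH)2) = 0.008777 x 1/2 = 0.004388 mol.
V(Ba(OH)2) = 0.004388 / 0.06323 = 0.06940 L = 69.4 mL.

69.4 mL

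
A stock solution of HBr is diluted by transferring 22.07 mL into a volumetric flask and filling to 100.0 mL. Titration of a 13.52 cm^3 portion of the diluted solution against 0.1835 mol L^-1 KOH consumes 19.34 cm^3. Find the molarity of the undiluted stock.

1.19 M

n(KOH) = 0.1835 x 0.01934 = 0.003549 mol.
n(HBr) in the aliquot = 0.003549 mol.
[diluted HBr] = 0.003549 / 0.01352 = 0.2625 M.
Dilution factor = 100.0/22.07 = 4.531, so [stock] = 0.2625 x 4.531 = 1.19 M.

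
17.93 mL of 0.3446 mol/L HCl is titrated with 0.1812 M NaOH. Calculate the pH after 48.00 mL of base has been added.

n(acid) = 0.3446 x 0.01793 = 0.006179 mol; n(NaOH) added = 0.1812 x 0.04800 = 0.008698 mol.
Base is in excess by 0.008698 - 0.006179 = 0.002519 mol in a total volume of 0.06593 L.
[OH^-] = 0.002519/0.06593 = 0.03821 M, so pOH = 1.42 and pH = 14.00 - 1.42 = 12.58.

12.58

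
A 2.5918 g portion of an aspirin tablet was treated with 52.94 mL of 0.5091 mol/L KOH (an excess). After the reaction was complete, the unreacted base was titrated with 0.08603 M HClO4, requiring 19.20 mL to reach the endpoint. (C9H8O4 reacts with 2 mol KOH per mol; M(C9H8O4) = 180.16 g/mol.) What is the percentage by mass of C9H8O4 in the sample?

87.9%

Total n(KOH) added = 0.5091 x 0.05294 = 0.02695 mol.
n(HClO4) used = 0.08603 x 0.01920 = 0.001652 mol, which equals the excess n(KOH).
So n(KOH) consumed by the sample = 0.02695 - 0.001652 = 0.02530 mol.
n(C9H8O4) = 0.02530 / 2 = 0.01265 mol.
mass C9H8O4 = 0.01265 x 180.16 = 2.279 g, so %C9H8O4 = 2.279/2.5918 x 100 = 87.9%.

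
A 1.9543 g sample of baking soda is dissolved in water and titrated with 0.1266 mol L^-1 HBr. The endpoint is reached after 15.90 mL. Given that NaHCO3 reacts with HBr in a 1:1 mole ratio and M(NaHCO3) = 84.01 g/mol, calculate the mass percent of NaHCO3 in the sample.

n(HBr) = 0.1266 x 0.01590 = 0.002013 mol.
n(NaHCO3) = 0.002013 / 1 = 0.002013 mol.
mass of NaHCO3 = 0.002013 x 84.01 = 0.1691 g.
% purity = 0.1691 / 1.9543 x 100 = 8.65%.

8.65%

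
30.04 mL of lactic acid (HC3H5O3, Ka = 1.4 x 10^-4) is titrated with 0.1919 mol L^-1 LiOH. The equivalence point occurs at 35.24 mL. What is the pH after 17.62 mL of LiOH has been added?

17.62 mL is exactly half the equivalence volume (35.24/2), i.e. the half-equivalence point.
There, n(HA) = n(A^-), so pH = pKa = -log(1.4 x 10^-4) = 3.85.

3.85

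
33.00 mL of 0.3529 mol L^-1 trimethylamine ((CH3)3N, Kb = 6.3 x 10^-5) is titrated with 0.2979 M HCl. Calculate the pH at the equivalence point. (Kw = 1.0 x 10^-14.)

n((CH3)3N) = 0.3529 x 0.03300 = 0.01165 mol; V(HCl) at equivalence = 0.01165/0.2979 = 0.03909 L.
At equivalence the base is fully converted to (CH3)3NH+; total volume = 0.07209 L, so [(CH3)3NH+] = 0.01165/0.07209 = 0.1615 M.
Ka((CH3)3NH+) = Kw/Kb = 1.0e-14 / 6.3 x 10^-5 = 1.59e-10.
[H^+] = sqrt(Ka x [(CH3)3NH+]) = sqrt(1.59e-10 x 0.1615) = 5.06e-6 M.
pH = -log(5.06e-6) = 5.30.

5.30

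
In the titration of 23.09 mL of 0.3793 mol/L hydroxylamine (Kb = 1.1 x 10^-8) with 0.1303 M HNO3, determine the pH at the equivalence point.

n(NH2OH) = 0.3793 x 0.02309 = 0.008758 mol; V(HNO3) at equivalence = 0.008758/0.1303 = 0.06721 L.
At equivalence the base is fully converted to NH3OH+; total volume = 0.09030 L, so [NH3OH+] = 0.008758/0.09030 = 0.09698 M.
Ka(NH3OH+) = Kw/Kb = 1.0e-14 / 1.1 x 10^-8 = 9.09e-7.
[H^+] = sqrt(Ka x [NH3OH+]) = sqrt(9.09e-7 x 0.09698) = 0.000297 M.
pH = -log(0.000297) = 3.53.

3.53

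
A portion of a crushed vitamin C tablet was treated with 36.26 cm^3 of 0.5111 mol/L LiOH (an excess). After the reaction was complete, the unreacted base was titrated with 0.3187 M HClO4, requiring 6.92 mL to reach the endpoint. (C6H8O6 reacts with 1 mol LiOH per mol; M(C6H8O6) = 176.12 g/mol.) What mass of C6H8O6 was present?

Total n(LiOH) added = 0.5111 x 0.03626 = 0.01853 mol.
n(HClO4) used = 0.3187 x 0.006920 = 0.002205 mol, which equals the excess n(LiOH).
So n(LiOH) consumed by the sample = 0.01853 - 0.002205 = 0.01633 mol.
n(C6H8O6) = 0.01633 / 1 = 0.01633 mol.
mass = 0.01633 mol x 176.12 g/mol = 2.88 g.

2.88 g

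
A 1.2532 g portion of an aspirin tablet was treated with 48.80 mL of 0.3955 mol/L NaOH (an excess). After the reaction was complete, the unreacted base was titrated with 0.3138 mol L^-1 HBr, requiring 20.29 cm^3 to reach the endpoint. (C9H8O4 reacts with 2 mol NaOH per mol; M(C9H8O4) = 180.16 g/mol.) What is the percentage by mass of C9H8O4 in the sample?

93.0%

Total n(NaOH) added = 0.3955 x 0.04880 = 0.01930 mol.
n(HBr) used = 0.3138 x 0.02029 = 0.006367 mol, which equals the excess n(NaOH).
So n(NaOH) consumed by the sample = 0.01930 - 0.006367 = 0.01293 mol.
n(C9H8O4) = 0.01293 / 2 = 0.006467 mol.
mass C9H8O4 = 0.006467 x 180.16 = 1.165 g, so %C9H8O4 = 1.165/1.2532 x 100 = 93.0%.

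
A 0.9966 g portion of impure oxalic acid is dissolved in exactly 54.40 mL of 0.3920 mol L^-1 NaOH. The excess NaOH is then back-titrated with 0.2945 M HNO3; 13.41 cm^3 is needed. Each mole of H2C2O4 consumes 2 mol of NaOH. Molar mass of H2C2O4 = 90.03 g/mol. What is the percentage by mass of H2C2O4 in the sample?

78.5%

Total n(NaOH) added = 0.3920 x 0.05440 = 0.02132 mol.
n(HNO3) used = 0.2945 x 0.01341 = 0.003949 mol, which equals the excess n(NaOH).
So n(NaOH) consumed by the sample = 0.02132 - 0.003949 = 0.01738 mol.
n(H2C2O4) = 0.01738 / 2 = 0.008688 mol.
mass H2C2O4 = 0.008688 x 90.03 = 0.7822 g, so %H2C2O4 = 0.7822/0.9966 x 100 = 78.5%.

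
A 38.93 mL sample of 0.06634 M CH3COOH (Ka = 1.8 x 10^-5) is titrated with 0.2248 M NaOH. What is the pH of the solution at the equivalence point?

n(CH3COOH) = 0.06634 x 0.03893 = 0.002583 mol; V(NaOH) at equivalence = 0.002583/0.2248 = 0.01149 L.
At equivalence all the acid is converted to CH3COO-; total volume = 0.03893 + 0.01149 = 0.05042 L, so [CH3COO-] = 0.002583/0.05042 = 0.05122 M.
Kb = Kw/Ka = 1.0e-14 / 1.8 x 10^-5 = 5.56e-10.
[OH^-] = sqrt(Kb x [CH3COO-]) = sqrt(5.56e-10 x 0.05122) = 5.33e-6 M.
pOH = 5.27, so pH = 14.00 - 5.27 = 8.73.

8.73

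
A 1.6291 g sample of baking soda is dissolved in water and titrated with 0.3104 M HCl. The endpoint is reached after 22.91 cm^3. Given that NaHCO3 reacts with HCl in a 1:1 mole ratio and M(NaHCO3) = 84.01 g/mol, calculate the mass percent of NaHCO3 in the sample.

n(HCl) = 0.3104 x 0.02291 = 0.007111 mol.
n(NaHCO3) = 0.007111 / 1 = 0.007111 mol.
mass of NaHCO3 = 0.007111 x 84.01 = 0.5974 g.
% purity = 0.5974 / 1.6291 x 100 = 36.7%.

36.7%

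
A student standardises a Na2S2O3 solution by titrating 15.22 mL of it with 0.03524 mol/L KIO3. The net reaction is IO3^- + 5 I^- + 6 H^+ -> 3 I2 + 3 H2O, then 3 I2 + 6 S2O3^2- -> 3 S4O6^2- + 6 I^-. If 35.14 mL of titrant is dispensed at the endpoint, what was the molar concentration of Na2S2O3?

0.488 M

n(KIO3) = 0.03524 x 0.03514 = 0.001238 mol.
From the balanced equation, 1 mol KIO3 reacts with 6 mol Na2S2O3, so n(Na2S2O3) = 0.001238 x 6/1 = 0.007430 mol.
[Na2S2O3] = 0.007430 / 0.01522 L = 0.488 M.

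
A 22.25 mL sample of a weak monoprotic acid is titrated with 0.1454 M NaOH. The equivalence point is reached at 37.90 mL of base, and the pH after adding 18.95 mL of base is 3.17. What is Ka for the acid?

6.8 x 10^-4

18.95 mL is half of the equivalence volume, so this is the half-equivalence point where [HA] = [A^-].
At half-equivalence pH = pKa, so pKa = 3.17.
Ka = 10^(-3.17) = 6.8 x 10^-4.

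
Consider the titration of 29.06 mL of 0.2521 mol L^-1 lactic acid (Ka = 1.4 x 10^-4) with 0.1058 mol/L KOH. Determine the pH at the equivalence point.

n(HC3H5O3) = 0.2521 x 0.02906 = 0.007326 mol; V(KOH) at equivalence = 0.007326/0.1058 = 0.06924 L.
At equivalence all the acid is converted to C3H5O3-; total volume = 0.02906 + 0.06924 = 0.09830 L, so [C3H5O3-] = 0.007326/0.09830 = 0.07452 M.
Kb = Kw/Ka = 1.0e-14 / 1.4 x 10^-4 = 7.14e-11.
[OH^-] = sqrt(Kb x [C3H5O3-]) = sqrt(7.14e-11 x 0.07452) = 2.31e-6 M.
pOH = 5.64, so pH = 14.00 - 5.64 = 8.36.

8.36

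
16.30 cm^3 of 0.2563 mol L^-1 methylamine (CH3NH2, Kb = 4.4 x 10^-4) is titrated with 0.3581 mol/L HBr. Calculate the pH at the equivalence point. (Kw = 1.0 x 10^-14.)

5.73

n(CH3NH2) = 0.2563 x 0.01630 = 0.004178 mol; V(HBr) at equivalence = 0.004178/0.3581 = 0.01167 L.
At equivalence the base is fully converted to CH3NH3+; total volume = 0.02797 L, so [CH3NH3+] = 0.004178/0.02797 = 0.1494 M.
Ka(CH3NH3+) = Kw/Kb = 1.0e-14 / 4.4 x 10^-4 = 2.27e-11.
[H^+] = sqrt(Ka x [CH3NH3+]) = sqrt(2.27e-11 x 0.1494) = 1.84e-6 M.
pH = -log(1.84e-6) = 5.73.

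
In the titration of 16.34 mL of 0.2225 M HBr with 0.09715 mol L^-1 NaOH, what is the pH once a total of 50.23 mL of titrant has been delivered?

n(acid) = 0.2225 x 0.01634 = 0.003636 mol; n(NaOH) added = 0.09715 x 0.05023 = 0.004880 mol.
Base is in excess by 0.004880 - 0.003636 = 0.001244 mol in a total volume of 0.06657 L.
[OH^-] = 0.001244/0.06657 = 0.01869 M, so pOH = 1.73 and pH = 14.00 - 1.73 = 12.27.

12.27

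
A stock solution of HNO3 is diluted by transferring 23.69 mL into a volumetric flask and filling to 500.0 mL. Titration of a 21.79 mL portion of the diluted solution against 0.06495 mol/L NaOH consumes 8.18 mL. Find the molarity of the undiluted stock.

n(NaOH) = 0.06495 x 0.008180 = 0.0005313 mol.
n(HNO3) in the aliquot = 0.0005313 mol.
[diluted HNO3] = 0.0005313 / 0.02179 = 0.02438 M.
Dilution factor = 500.0/23.69 = 21.11, so [stock] = 0.02438 x 21.11 = 0.515 M.

0.515 M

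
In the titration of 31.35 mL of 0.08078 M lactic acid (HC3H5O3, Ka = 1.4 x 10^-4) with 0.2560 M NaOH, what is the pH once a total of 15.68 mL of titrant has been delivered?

12.50

n(acid) = 0.08078 x 0.03135 = 0.002532 mol; n(NaOH) added = 0.2560 x 0.01568 = 0.004014 mol.
Base is in excess by 0.004014 - 0.002532 = 0.001482 mol in a total volume of 0.04703 L.
[OH^-] = 0.001482/0.04703 = 0.03150 M, so pOH = 1.50 and pH = 14.00 - 1.50 = 12.50.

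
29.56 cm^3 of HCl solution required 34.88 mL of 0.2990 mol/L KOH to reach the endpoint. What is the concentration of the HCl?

0.353 M

n(KOH) delivered = 0.2990 x 0.03488 = 0.01043 mol.
For a 1:1 reaction, n(HCl) = 0.01043 mol.
[HCl] = 0.01043 mol / 0.02956 L = 0.353 M.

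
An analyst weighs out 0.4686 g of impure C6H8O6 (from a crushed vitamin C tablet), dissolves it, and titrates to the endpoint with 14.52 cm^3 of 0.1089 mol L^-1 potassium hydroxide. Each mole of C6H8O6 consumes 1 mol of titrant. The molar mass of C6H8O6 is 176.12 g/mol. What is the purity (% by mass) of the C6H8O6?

59.4%

n(KOH) = 0.1089 x 0.01452 = 0.001581 mol.
n(C6H8O6) = 0.001581 / 1 = 0.001581 mol.
mass of C6H8O6 = 0.001581 x 176.12 = 0.2785 g.
% purity = 0.2785 / 0.4686 x 100 = 59.4%.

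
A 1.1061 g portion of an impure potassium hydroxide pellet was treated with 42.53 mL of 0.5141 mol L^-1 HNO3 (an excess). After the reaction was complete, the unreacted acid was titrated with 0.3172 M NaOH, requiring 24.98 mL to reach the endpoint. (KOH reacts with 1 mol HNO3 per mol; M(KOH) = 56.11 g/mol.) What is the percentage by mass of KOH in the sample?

70.7%

Total n(HNO3) added = 0.5141 x 0.04253 = 0.02186 mol.
n(NaOH) used = 0.3172 x 0.02498 = 0.007924 mol, which equals the excess n(HNO3).
So n(HNO3) consumed by the sample = 0.02186 - 0.007924 = 0.01394 mol.
n(KOH) = 0.01394 / 1 = 0.01394 mol.
mass KOH = 0.01394 x 56.11 = 0.7822 g, so %KOH = 0.7822/1.1061 x 100 = 70.7%.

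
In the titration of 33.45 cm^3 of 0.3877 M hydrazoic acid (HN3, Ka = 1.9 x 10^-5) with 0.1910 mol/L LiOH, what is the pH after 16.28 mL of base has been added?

4.22

Initial n(HN3) = 0.3877 x 0.03345 = 0.01297 mol.
n(LiOH) added = 0.1910 x 0.01628 = 0.003109 mol, converting that many moles of HN3 to N3-.
Remaining n(HN3) = 0.009859 mol; n(N3-) = 0.003109 mol.
By Henderson-Hasselbalch, pH = pKa + log([A^-]/[HA]) = 4.72 + log(0.003109/0.009859) = 4.72 + (-0.50) = 4.22.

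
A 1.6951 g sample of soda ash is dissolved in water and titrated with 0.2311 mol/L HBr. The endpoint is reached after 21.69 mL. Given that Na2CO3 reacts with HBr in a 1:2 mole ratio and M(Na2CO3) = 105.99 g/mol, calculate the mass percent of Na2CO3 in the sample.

n(HBr) = 0.2311 x 0.02169 = 0.005013 mol.
n(Na2CO3) = 0.005013 / 2 = 0.002506 mol.
mass of Na2CO3 = 0.002506 x 105.99 = 0.2656 g.
% purity = 0.2656 / 1.6951 x 100 = 15.7%.

15.7%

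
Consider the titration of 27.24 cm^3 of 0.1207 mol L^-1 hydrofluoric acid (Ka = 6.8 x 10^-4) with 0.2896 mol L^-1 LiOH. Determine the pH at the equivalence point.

n(HF) = 0.1207 x 0.02724 = 0.003288 mol; V(LiOH) at equivalence = 0.003288/0.2896 = 0.01135 L.
At equivalence all the acid is converted to F-; total volume = 0.02724 + 0.01135 = 0.03859 L, so [F-] = 0.003288/0.03859 = 0.08519 M.
Kb = Kw/Ka = 1.0e-14 / 6.8 x 10^-4 = 1.47e-11.
[OH^-] = sqrt(Kb x [F-]) = sqrt(1.47e-11 x 0.08519) = 1.12e-6 M.
pOH = 5.95, so pH = 14.00 - 5.95 = 8.05.

8.05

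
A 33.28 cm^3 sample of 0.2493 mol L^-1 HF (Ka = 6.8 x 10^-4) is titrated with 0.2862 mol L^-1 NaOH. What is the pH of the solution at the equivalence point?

n(HF) = 0.2493 x 0.03328 = 0.008297 mol; V(NaOH) at equivalence = 0.008297/0.2862 = 0.02899 L.
At equivalence all the acid is converted to F-; total volume = 0.03328 + 0.02899 = 0.06227 L, so [F-] = 0.008297/0.06227 = 0.1332 M.
Kb = Kw/Ka = 1.0e-14 / 6.8 x 10^-4 = 1.47e-11.
[OH^-] = sqrt(Kb x [F-]) = sqrt(1.47e-11 x 0.1332) = 1.40e-6 M.
pOH = 5.85, so pH = 14.00 - 5.85 = 8.15.

8.15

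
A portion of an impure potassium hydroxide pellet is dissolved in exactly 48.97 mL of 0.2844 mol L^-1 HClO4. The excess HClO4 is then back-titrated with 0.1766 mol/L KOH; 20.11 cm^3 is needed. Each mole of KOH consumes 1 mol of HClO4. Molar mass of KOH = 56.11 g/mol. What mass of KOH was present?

0.582 g

Total n(HClO4) added = 0.2844 x 0.04897 = 0.01393 mol.
n(KOH) used = 0.1766 x 0.02011 = 0.003551 mol, which equals the excess n(HClO4).
So n(HClO4) consumed by the sample = 0.01393 - 0.003551 = 0.01038 mol.
n(KOH) = 0.01038 / 1 = 0.01038 mol.
mass = 0.01038 mol x 56.11 g/mol = 0.582 g.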